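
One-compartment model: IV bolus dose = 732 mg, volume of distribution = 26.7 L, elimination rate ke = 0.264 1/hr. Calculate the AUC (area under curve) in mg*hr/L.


C0 = Dose/Vd = 732/26.7 = 27.4157 mg/L
AUC = C0/ke = 27.4157/0.264
AUC = 103.8 mg*hr/L


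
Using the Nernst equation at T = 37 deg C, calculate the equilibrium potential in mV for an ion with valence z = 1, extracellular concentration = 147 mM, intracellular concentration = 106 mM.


E = (RT/(zF)) * ln(C_out/C_in)
T = 37 + 273.15 = 310.15 K
E = (8.314 * 310.15 / (1 * 96485)) * ln(147/106)
E = 8.739 mV


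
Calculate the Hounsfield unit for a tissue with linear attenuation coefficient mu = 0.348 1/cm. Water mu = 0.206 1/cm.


HU = ((mu_tissue - mu_water) / mu_water) * 1000
HU = ((0.348 - 0.206) / 0.206) * 1000
HU = 689.3


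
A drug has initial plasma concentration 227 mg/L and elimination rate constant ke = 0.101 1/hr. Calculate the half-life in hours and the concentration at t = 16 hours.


t_half = ln(2) / ke = 0.693147 / 0.101 = 6.863 hr
C(t) = C0 * exp(-ke*t) = 227 * exp(-0.101*16)
C(16) = 45.1 mg/L


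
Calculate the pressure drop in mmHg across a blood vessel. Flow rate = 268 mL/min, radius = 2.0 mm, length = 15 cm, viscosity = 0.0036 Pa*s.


dP = 8*mu*L*Q / (pi*r^4)
Q = 268 mL/min = 4.46667e-06 m^3/s
dP = 383.882 Pa = 383.882 / 133.322 mmHg = 2.879 mmHg


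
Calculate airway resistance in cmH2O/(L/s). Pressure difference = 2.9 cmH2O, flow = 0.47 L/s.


R = dP / flow
R = 2.9 / 0.47
R = 6.17 cmH2O/(L/s)


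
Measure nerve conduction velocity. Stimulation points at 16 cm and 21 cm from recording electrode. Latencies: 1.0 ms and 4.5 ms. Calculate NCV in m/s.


Distance = (21 - 16) / 100 = 0.05 m
dt = (4.5 - 1.0) / 1000 = 0.0035 s
NCV = dist / dt = 14.29 m/s


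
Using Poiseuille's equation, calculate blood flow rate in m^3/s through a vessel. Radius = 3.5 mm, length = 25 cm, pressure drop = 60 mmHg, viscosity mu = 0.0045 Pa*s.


Q = pi*r^4*dP / (8*mu*L)
r = 0.0035 m, L = 0.25 m
dP = 60 mmHg = 7999.32 Pa
Q = 4.1902e-04 m^3/s


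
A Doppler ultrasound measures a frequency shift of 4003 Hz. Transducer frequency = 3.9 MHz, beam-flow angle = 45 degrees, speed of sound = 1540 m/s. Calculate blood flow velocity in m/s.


v = fd * c / (2 * f0 * cos(theta))
v = 4003 * 1540 / (2 * 3.9000e+06 * cos(45))
v = 1.118 m/s


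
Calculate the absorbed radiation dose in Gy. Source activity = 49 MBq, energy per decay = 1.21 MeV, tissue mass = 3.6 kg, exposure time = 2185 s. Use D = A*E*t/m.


A = 49 MBq = 4.9000e+07 Bq
E = 1.21 MeV = 1.93842e-13 J
D = A*E*t/m = 4.9000e+07*1.93842e-13*2185/3.6
D = 0.005765 Gy


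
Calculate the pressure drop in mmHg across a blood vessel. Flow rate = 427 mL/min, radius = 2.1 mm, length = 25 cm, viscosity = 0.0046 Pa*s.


dP = 8*mu*L*Q / (pi*r^4)
Q = 427 mL/min = 7.11667e-06 m^3/s
dP = 1071.61 Pa = 1071.61 / 133.322 mmHg = 8.038 mmHg


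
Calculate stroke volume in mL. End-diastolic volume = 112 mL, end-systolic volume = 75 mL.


SV = EDV - ESV
SV = 112 - 75
SV = 37 mL


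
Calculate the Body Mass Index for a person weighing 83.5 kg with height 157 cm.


BMI = weight / height^2
height = 157 cm = 1.57 m
BMI = 83.5 / 1.57^2
BMI = 33.88 kg/m^2


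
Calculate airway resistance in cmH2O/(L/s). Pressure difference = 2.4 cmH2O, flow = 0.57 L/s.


R = dP / flow
R = 2.4 / 0.57
R = 4.211 cmH2O/(L/s)


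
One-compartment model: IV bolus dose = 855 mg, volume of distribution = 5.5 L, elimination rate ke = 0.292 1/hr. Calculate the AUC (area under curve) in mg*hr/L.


C0 = Dose/Vd = 855/5.5 = 155.455 mg/L
AUC = C0/ke = 155.455/0.292
AUC = 532.4 mg*hr/L


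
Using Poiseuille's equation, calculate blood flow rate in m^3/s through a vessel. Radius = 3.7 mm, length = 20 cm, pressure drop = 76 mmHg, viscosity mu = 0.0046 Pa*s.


Q = pi*r^4*dP / (8*mu*L)
r = 0.0037 m, L = 0.2 m
dP = 76 mmHg = 10132.472 Pa
Q = 8.1058e-04 m^3/s


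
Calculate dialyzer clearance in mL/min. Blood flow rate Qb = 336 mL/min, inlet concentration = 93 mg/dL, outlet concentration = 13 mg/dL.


K = Qb * (Cb_in - Cb_out) / Cb_in
K = 336 * (93 - 13) / 93
K = 289 mL/min


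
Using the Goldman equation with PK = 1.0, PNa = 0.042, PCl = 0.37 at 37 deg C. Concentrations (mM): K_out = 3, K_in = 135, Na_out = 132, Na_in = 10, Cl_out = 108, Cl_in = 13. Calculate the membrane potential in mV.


Vm = (RT/F)*ln((PK*Ko + PNa*Nao + PCl*Cli)/(PK*Ki + PNa*Nai + PCl*Clo))
Numer = 13.354, Denom = 175.38
Vm = -68.82 mV


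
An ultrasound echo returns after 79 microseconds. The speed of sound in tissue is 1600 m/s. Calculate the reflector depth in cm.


depth = c * t / 2
t = 79 us = 7.9000e-05 s
depth = 1600 * 7.9000e-05 / 2
depth = 0.0632 m = 6.32 cm


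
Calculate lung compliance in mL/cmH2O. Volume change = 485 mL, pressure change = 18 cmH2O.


C = dV / dP
C = 485 / 18
C = 26.94 mL/cmH2O


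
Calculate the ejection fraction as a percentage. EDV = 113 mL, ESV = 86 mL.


SV = EDV - ESV = 113 - 86 = 27 mL
EF = SV/EDV * 100 = 27/113 * 100
EF = 23.89%


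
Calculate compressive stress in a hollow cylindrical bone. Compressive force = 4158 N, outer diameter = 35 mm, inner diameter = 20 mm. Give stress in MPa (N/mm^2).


A = pi*(r_o^2 - r_i^2)
r_o = 17.5 mm, r_i = 10 mm
A = 647.953 mm^2
sigma = F/A = 4158 / 647.953
sigma = 6.417 MPa


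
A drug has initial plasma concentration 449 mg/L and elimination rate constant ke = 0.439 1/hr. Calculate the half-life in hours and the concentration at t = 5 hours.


t_half = ln(2) / ke = 0.693147 / 0.439 = 1.579 hr
C(t) = C0 * exp(-ke*t) = 449 * exp(-0.439*5)
C(5) = 50 mg/L


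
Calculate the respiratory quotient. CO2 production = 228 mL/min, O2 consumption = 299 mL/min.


RQ = VCO2 / VO2
RQ = 228 / 299
RQ = 0.7625


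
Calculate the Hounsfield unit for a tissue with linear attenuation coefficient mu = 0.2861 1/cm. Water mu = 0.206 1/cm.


HU = ((mu_tissue - mu_water) / mu_water) * 1000
HU = ((0.2861 - 0.206) / 0.206) * 1000
HU = 388.8


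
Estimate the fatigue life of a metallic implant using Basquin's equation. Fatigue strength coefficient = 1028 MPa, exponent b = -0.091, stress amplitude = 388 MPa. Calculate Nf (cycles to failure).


sigma_a = sigma_f' * (2Nf)^b
2Nf = (sigma_a/sigma_f')^(1/b)
2Nf = (388/1028)^(1/-0.091)
2Nf = 44681.234
Nf = 2.234e+04


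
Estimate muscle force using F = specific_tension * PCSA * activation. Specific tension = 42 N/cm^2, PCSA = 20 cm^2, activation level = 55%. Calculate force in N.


F = sigma * PCSA * activation
F = 42 * 20 * 0.55
F = 462 N


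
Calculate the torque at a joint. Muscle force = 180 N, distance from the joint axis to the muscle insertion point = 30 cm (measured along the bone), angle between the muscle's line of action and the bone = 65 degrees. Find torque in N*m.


Torque = F * d * sin(theta)   (moment arm = d*sin(theta))
d = 30 cm = 0.3 m
Torque = 180 * 0.3 * sin(65)
Torque = 48.94 N*m


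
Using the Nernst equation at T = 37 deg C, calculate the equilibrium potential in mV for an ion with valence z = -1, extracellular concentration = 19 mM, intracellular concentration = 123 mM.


E = (RT/(zF)) * ln(C_out/C_in)
T = 37 + 273.15 = 310.15 K
E = (8.314 * 310.15 / (-1 * 96485)) * ln(19/123)
E = 49.92 mV


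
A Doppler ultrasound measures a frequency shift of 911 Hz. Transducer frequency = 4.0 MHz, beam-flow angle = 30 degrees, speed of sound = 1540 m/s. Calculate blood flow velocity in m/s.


v = fd * c / (2 * f0 * cos(theta))
v = 911 * 1540 / (2 * 4.0000e+06 * cos(30))
v = 0.2025 m/s


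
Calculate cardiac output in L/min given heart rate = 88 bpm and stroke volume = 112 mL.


CO = HR * SV
CO = 88 * 112 / 1000
CO = 9.856 L/min


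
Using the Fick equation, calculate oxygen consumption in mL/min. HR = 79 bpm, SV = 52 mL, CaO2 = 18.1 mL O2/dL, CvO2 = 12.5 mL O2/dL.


CO = HR*SV = 79*52/1000 = 4.108 L/min
a-v O2 diff = 18.1 - 12.5 = 5.6 mL/dL
VO2 = CO * (CaO2-CvO2) * 10 dL/L
VO2 = 4.108 * 5.6 * 10
VO2 = 230 mL/min


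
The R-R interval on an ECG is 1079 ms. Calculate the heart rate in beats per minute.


HR = 60 / RR_interval(s)
RR = 1079 ms = 1.079 s
HR = 60 / 1.079 = 55.61 bpm


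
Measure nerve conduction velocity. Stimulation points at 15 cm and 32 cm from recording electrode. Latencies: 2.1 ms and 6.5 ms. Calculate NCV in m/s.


Distance = (32 - 15) / 100 = 0.17 m
dt = (6.5 - 2.1) / 1000 = 0.0044 s
NCV = dist / dt = 38.64 m/s


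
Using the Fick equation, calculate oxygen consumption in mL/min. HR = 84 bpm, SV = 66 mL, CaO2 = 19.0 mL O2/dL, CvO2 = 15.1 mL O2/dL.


CO = HR*SV = 84*66/1000 = 5.544 L/min
a-v O2 diff = 19.0 - 15.1 = 3.9 mL/dL
VO2 = CO * (CaO2-CvO2) * 10 dL/L
VO2 = 5.544 * 3.9 * 10
VO2 = 216.2 mL/min


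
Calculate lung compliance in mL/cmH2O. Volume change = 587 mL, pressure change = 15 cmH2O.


C = dV / dP
C = 587 / 15
C = 39.13 mL/cmH2O


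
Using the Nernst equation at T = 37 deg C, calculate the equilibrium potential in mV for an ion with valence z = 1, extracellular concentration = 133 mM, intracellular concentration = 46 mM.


E = (RT/(zF)) * ln(C_out/C_in)
T = 37 + 273.15 = 310.15 K
E = (8.314 * 310.15 / (1 * 96485)) * ln(133/46)
E = 28.37 mV


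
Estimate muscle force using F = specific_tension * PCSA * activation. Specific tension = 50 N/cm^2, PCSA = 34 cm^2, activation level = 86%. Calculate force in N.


F = sigma * PCSA * activation
F = 50 * 34 * 0.86
F = 1462 N


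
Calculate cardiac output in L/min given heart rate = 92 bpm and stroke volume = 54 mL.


CO = HR * SV
CO = 92 * 54 / 1000
CO = 4.968 L/min


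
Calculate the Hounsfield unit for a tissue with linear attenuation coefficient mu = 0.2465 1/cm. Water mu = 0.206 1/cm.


HU = ((mu_tissue - mu_water) / mu_water) * 1000
HU = ((0.2465 - 0.206) / 0.206) * 1000
HU = 196.6


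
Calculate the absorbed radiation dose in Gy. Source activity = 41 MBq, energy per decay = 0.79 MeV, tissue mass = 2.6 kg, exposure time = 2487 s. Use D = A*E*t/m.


A = 41 MBq = 4.1000e+07 Bq
E = 0.79 MeV = 1.26558e-13 J
D = A*E*t/m = 4.1000e+07*1.26558e-13*2487/2.6
D = 0.004963 Gy


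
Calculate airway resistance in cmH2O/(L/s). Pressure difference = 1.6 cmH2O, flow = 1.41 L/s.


R = dP / flow
R = 1.6 / 1.41
R = 1.135 cmH2O/(L/s)


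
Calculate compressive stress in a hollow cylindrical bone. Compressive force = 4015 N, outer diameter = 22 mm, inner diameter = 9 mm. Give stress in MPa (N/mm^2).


A = pi*(r_o^2 - r_i^2)
r_o = 11 mm, r_i = 4.5 mm
A = 316.515 mm^2
sigma = F/A = 4015 / 316.515
sigma = 12.69 MPa


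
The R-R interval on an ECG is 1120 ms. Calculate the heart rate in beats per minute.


HR = 60 / RR_interval(s)
RR = 1120 ms = 1.12 s
HR = 60 / 1.12 = 53.57 bpm


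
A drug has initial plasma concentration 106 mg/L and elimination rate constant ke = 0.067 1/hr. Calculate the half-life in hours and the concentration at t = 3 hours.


t_half = ln(2) / ke = 0.693147 / 0.067 = 10.35 hr
C(t) = C0 * exp(-ke*t) = 106 * exp(-0.067*3)
C(3) = 86.7 mg/L


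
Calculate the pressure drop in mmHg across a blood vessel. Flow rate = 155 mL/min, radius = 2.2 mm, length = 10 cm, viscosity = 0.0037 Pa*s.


dP = 8*mu*L*Q / (pi*r^4)
Q = 155 mL/min = 2.58333e-06 m^3/s
dP = 103.904 Pa = 103.904 / 133.322 mmHg = 0.7793 mmHg


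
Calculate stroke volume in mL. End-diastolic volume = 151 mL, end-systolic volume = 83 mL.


SV = EDV - ESV
SV = 151 - 83
SV = 68 mL


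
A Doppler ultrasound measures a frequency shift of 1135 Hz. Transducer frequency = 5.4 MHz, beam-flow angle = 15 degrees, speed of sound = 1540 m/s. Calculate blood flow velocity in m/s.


v = fd * c / (2 * f0 * cos(theta))
v = 1135 * 1540 / (2 * 5.4000e+06 * cos(15))
v = 0.1676 m/s


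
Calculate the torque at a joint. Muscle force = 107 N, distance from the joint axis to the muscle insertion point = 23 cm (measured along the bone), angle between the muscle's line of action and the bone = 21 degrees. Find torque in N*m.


Torque = F * d * sin(theta)   (moment arm = d*sin(theta))
d = 23 cm = 0.23 m
Torque = 107 * 0.23 * sin(21)
Torque = 8.819 N*m


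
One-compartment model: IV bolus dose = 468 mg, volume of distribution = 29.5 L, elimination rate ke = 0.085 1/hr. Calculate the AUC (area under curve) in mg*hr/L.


C0 = Dose/Vd = 468/29.5 = 15.8644 mg/L
AUC = C0/ke = 15.8644/0.085
AUC = 186.6 mg*hr/L


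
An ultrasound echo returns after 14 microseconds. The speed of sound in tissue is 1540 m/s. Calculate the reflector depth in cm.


depth = c * t / 2
t = 14 us = 1.4000e-05 s
depth = 1540 * 1.4000e-05 / 2
depth = 0.01078 m = 1.078 cm


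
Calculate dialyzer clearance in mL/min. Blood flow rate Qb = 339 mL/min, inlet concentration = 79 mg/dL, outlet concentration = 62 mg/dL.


K = Qb * (Cb_in - Cb_out) / Cb_in
K = 339 * (79 - 62) / 79
K = 72.95 mL/min


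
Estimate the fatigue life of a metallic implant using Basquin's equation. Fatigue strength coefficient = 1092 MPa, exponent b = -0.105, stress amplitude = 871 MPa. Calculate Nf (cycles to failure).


sigma_a = sigma_f' * (2Nf)^b
2Nf = (sigma_a/sigma_f')^(1/b)
2Nf = (871/1092)^(1/-0.105)
2Nf = 8.6155061
Nf = 4.308


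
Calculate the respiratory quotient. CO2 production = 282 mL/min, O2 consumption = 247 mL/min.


RQ = VCO2 / VO2
RQ = 282 / 247
RQ = 1.142


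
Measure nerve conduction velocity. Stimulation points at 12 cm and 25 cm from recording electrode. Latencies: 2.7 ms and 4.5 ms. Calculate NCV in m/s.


Distance = (25 - 12) / 100 = 0.13 m
dt = (4.5 - 2.7) / 1000 = 0.0018 s
NCV = dist / dt = 72.22 m/s


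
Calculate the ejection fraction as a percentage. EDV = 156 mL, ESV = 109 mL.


SV = EDV - ESV = 156 - 109 = 47 mL
EF = SV/EDV * 100 = 47/156 * 100
EF = 30.13%


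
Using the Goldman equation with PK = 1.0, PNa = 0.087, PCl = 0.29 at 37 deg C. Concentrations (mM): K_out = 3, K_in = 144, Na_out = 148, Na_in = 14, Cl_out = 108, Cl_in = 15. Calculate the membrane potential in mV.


Vm = (RT/F)*ln((PK*Ko + PNa*Nao + PCl*Cli)/(PK*Ki + PNa*Nai + PCl*Clo))
Numer = 20.226, Denom = 176.538
Vm = -57.9 mV


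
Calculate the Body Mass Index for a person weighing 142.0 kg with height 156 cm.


BMI = weight / height^2
height = 156 cm = 1.56 m
BMI = 142.0 / 1.56^2
BMI = 58.35 kg/m^2


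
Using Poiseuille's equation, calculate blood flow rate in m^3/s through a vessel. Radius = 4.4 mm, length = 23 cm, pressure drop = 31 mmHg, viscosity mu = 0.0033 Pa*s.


Q = pi*r^4*dP / (8*mu*L)
r = 0.0044 m, L = 0.23 m
dP = 31 mmHg = 4132.982 Pa
Q = 8.0148e-04 m^3/s


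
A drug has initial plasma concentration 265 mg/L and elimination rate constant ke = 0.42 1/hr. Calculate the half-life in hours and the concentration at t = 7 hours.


t_half = ln(2) / ke = 0.693147 / 0.42 = 1.65 hr
C(t) = C0 * exp(-ke*t) = 265 * exp(-0.42*7)
C(7) = 14.01 mg/L


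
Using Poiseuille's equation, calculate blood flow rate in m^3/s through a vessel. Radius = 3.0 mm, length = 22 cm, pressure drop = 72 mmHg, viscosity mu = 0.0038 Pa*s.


Q = pi*r^4*dP / (8*mu*L)
r = 0.003 m, L = 0.22 m
dP = 72 mmHg = 9599.184 Pa
Q = 3.6524e-04 m^3/s


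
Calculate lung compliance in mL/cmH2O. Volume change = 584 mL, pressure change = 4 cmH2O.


C = dV / dP
C = 584 / 4
C = 146 mL/cmH2O


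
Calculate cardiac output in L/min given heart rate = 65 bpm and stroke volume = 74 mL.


CO = HR * SV
CO = 65 * 74 / 1000
CO = 4.81 L/min


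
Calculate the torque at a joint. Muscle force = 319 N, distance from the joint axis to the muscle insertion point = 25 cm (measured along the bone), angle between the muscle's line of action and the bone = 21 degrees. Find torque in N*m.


Torque = F * d * sin(theta)   (moment arm = d*sin(theta))
d = 25 cm = 0.25 m
Torque = 319 * 0.25 * sin(21)
Torque = 28.58 N*m


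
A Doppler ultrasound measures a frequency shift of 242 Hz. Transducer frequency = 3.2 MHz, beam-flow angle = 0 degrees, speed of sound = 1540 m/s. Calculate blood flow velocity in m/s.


v = fd * c / (2 * f0 * cos(theta))
v = 242 * 1540 / (2 * 3.2000e+06 * cos(0))
v = 0.05823 m/s


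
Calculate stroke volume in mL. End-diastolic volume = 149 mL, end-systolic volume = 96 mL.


SV = EDV - ESV
SV = 149 - 96
SV = 53 mL


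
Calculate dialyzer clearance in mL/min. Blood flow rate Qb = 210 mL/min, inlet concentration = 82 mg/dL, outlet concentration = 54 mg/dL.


K = Qb * (Cb_in - Cb_out) / Cb_in
K = 210 * (82 - 54) / 82
K = 71.71 mL/min


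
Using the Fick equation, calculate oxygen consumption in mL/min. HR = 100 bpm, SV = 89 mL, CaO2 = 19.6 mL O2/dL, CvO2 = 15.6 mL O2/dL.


CO = HR*SV = 100*89/1000 = 8.9 L/min
a-v O2 diff = 19.6 - 15.6 = 4 mL/dL
VO2 = CO * (CaO2-CvO2) * 10 dL/L
VO2 = 8.9 * 4 * 10
VO2 = 356 mL/min


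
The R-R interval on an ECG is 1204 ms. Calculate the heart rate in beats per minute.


HR = 60 / RR_interval(s)
RR = 1204 ms = 1.204 s
HR = 60 / 1.204 = 49.83 bpm


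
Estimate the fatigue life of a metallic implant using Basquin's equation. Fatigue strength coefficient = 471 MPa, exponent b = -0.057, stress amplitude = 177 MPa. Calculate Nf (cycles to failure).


sigma_a = sigma_f' * (2Nf)^b
2Nf = (sigma_a/sigma_f')^(1/b)
2Nf = (177/471)^(1/-0.057)
2Nf = 28640207
Nf = 1.4320e+07


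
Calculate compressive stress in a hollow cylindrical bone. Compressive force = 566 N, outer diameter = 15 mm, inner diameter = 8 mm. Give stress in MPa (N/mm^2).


A = pi*(r_o^2 - r_i^2)
r_o = 7.5 mm, r_i = 4 mm
A = 126.449 mm^2
sigma = F/A = 566 / 126.449
sigma = 4.476 MPa


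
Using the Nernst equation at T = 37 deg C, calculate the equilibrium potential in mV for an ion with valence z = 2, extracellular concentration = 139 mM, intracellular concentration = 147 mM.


E = (RT/(zF)) * ln(C_out/C_in)
T = 37 + 273.15 = 310.15 K
E = (8.314 * 310.15 / (2 * 96485)) * ln(139/147)
E = -0.7478 mV


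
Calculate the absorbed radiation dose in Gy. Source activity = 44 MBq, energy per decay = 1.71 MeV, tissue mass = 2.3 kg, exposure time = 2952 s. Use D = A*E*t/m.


A = 44 MBq = 4.4000e+07 Bq
E = 1.71 MeV = 2.73942e-13 J
D = A*E*t/m = 4.4000e+07*2.73942e-13*2952/2.3
D = 0.01547 Gy


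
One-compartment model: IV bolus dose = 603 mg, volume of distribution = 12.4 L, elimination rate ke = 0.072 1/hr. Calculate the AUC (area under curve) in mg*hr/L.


C0 = Dose/Vd = 603/12.4 = 48.629 mg/L
AUC = C0/ke = 48.629/0.072
AUC = 675.4 mg*hr/L


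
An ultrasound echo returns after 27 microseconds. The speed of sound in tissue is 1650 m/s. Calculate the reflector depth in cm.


depth = c * t / 2
t = 27 us = 2.7000e-05 s
depth = 1650 * 2.7000e-05 / 2
depth = 0.022275 m = 2.2275 cm


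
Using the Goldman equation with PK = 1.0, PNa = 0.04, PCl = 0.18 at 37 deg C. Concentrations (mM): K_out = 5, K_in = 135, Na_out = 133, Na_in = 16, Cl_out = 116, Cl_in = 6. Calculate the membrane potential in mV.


Vm = (RT/F)*ln((PK*Ko + PNa*Nao + PCl*Cli)/(PK*Ki + PNa*Nai + PCl*Clo))
Numer = 11.4, Denom = 156.52
Vm = -70.01 mV


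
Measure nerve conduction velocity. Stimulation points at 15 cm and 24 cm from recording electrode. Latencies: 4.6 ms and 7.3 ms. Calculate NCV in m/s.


Distance = (24 - 15) / 100 = 0.09 m
dt = (7.3 - 4.6) / 1000 = 0.0027 s
NCV = dist / dt = 33.33 m/s


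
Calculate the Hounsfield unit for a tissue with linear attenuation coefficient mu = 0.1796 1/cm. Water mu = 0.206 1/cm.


HU = ((mu_tissue - mu_water) / mu_water) * 1000
HU = ((0.1796 - 0.206) / 0.206) * 1000
HU = -128.2


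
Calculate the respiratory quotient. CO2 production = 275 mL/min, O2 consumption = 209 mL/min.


RQ = VCO2 / VO2
RQ = 275 / 209
RQ = 1.316


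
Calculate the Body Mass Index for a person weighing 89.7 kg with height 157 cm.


BMI = weight / height^2
height = 157 cm = 1.57 m
BMI = 89.7 / 1.57^2
BMI = 36.39 kg/m^2


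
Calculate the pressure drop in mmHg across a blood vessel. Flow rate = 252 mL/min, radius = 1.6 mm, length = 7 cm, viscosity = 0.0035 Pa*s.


dP = 8*mu*L*Q / (pi*r^4)
Q = 252 mL/min = 4.2e-06 m^3/s
dP = 399.83 Pa = 399.83 / 133.322 mmHg = 2.999 mmHg


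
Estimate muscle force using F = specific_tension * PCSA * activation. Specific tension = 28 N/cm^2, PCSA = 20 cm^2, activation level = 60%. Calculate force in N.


F = sigma * PCSA * activation
F = 28 * 20 * 0.6
F = 336 N


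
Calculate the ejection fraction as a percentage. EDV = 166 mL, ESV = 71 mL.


SV = EDV - ESV = 166 - 71 = 95 mL
EF = SV/EDV * 100 = 95/166 * 100
EF = 57.23%


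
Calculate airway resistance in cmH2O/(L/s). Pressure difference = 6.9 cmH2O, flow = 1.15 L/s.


R = dP / flow
R = 6.9 / 1.15
R = 6 cmH2O/(L/s)


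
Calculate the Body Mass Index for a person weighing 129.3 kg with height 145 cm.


BMI = weight / height^2
height = 145 cm = 1.45 m
BMI = 129.3 / 1.45^2
BMI = 61.5 kg/m^2


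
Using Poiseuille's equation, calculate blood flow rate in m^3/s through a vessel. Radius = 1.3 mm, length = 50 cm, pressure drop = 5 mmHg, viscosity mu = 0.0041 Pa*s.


Q = pi*r^4*dP / (8*mu*L)
r = 0.0013 m, L = 0.5 m
dP = 5 mmHg = 666.61 Pa
Q = 3.6471e-07 m^3/s


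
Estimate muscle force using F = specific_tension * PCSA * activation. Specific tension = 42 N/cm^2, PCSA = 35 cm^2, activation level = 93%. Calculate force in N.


F = sigma * PCSA * activation
F = 42 * 35 * 0.93
F = 1367 N


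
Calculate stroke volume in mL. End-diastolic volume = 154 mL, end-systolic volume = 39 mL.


SV = EDV - ESV
SV = 154 - 39
SV = 115 mL


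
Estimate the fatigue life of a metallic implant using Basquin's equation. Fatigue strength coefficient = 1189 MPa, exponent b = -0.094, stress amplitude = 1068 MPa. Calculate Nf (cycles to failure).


sigma_a = sigma_f' * (2Nf)^b
2Nf = (sigma_a/sigma_f')^(1/b)
2Nf = (1068/1189)^(1/-0.094)
2Nf = 3.1322576
Nf = 1.566


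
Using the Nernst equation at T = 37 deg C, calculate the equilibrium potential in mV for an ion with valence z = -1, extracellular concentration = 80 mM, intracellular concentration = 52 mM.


E = (RT/(zF)) * ln(C_out/C_in)
T = 37 + 273.15 = 310.15 K
E = (8.314 * 310.15 / (-1 * 96485)) * ln(80/52)
E = -11.51 mV


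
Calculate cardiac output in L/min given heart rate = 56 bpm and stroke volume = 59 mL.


CO = HR * SV
CO = 56 * 59 / 1000
CO = 3.304 L/min


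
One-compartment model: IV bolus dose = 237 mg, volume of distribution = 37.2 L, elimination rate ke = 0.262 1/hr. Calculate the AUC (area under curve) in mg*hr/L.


C0 = Dose/Vd = 237/37.2 = 6.37097 mg/L
AUC = C0/ke = 6.37097/0.262
AUC = 24.32 mg*hr/L


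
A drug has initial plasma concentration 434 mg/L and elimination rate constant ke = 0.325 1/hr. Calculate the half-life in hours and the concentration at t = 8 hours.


t_half = ln(2) / ke = 0.693147 / 0.325 = 2.133 hr
C(t) = C0 * exp(-ke*t) = 434 * exp(-0.325*8)
C(8) = 32.23 mg/L


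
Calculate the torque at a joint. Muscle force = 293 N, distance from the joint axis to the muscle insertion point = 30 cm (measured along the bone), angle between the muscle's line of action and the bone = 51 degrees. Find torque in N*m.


Torque = F * d * sin(theta)   (moment arm = d*sin(theta))
d = 30 cm = 0.3 m
Torque = 293 * 0.3 * sin(51)
Torque = 68.31 N*m


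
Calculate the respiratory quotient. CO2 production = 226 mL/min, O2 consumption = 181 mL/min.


RQ = VCO2 / VO2
RQ = 226 / 181
RQ = 1.249


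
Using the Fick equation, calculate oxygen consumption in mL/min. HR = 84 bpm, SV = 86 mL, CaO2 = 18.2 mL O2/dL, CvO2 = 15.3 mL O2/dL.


CO = HR*SV = 84*86/1000 = 7.224 L/min
a-v O2 diff = 18.2 - 15.3 = 2.9 mL/dL
VO2 = CO * (CaO2-CvO2) * 10 dL/L
VO2 = 7.224 * 2.9 * 10
VO2 = 209.5 mL/min


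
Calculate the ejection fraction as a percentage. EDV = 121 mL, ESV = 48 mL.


SV = EDV - ESV = 121 - 48 = 73 mL
EF = SV/EDV * 100 = 73/121 * 100
EF = 60.33%


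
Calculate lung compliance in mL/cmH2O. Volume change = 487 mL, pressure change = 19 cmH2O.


C = dV / dP
C = 487 / 19
C = 25.63 mL/cmH2O


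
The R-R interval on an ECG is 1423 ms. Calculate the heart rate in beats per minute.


HR = 60 / RR_interval(s)
RR = 1423 ms = 1.423 s
HR = 60 / 1.423 = 42.16 bpm


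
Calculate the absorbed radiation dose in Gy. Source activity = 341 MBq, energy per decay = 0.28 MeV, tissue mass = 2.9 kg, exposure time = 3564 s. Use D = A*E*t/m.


A = 341 MBq = 3.4100e+08 Bq
E = 0.28 MeV = 4.4856e-14 J
D = A*E*t/m = 3.4100e+08*4.4856e-14*3564/2.9
D = 0.0188 Gy


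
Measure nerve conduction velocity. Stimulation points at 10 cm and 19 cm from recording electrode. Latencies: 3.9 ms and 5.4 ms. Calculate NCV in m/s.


Distance = (19 - 10) / 100 = 0.09 m
dt = (5.4 - 3.9) / 1000 = 0.0015 s
NCV = dist / dt = 60 m/s


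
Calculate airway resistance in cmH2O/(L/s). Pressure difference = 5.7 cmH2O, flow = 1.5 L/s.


R = dP / flow
R = 5.7 / 1.5
R = 3.8 cmH2O/(L/s)


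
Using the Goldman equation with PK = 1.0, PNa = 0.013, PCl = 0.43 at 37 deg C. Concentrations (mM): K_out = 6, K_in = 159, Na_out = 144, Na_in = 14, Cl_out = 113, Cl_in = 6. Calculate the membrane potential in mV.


Vm = (RT/F)*ln((PK*Ko + PNa*Nao + PCl*Cli)/(PK*Ki + PNa*Nai + PCl*Clo))
Numer = 10.452, Denom = 207.772
Vm = -79.9 mV


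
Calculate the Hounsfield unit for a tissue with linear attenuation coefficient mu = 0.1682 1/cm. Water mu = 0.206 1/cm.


HU = ((mu_tissue - mu_water) / mu_water) * 1000
HU = ((0.1682 - 0.206) / 0.206) * 1000
HU = -183.5


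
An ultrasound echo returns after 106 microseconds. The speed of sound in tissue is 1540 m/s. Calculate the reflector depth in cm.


depth = c * t / 2
t = 106 us = 1.0600e-04 s
depth = 1540 * 1.0600e-04 / 2
depth = 0.08162 m = 8.162 cm


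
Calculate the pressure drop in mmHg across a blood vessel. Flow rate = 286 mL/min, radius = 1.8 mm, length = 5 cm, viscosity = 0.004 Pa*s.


dP = 8*mu*L*Q / (pi*r^4)
Q = 286 mL/min = 4.76667e-06 m^3/s
dP = 231.257 Pa = 231.257 / 133.322 mmHg = 1.735 mmHg


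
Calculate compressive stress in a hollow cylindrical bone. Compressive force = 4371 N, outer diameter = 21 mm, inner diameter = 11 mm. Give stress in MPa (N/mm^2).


A = pi*(r_o^2 - r_i^2)
r_o = 10.5 mm, r_i = 5.5 mm
A = 251.327 mm^2
sigma = F/A = 4371 / 251.327
sigma = 17.39 MPa


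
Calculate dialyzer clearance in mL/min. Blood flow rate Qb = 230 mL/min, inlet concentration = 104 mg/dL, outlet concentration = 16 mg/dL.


K = Qb * (Cb_in - Cb_out) / Cb_in
K = 230 * (104 - 16) / 104
K = 194.6 mL/min


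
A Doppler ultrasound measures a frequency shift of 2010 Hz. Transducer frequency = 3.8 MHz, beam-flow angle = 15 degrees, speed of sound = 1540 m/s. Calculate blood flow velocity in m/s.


v = fd * c / (2 * f0 * cos(theta))
v = 2010 * 1540 / (2 * 3.8000e+06 * cos(15))
v = 0.4217 m/s


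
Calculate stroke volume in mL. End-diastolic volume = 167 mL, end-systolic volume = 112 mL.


SV = EDV - ESV
SV = 167 - 112
SV = 55 mL


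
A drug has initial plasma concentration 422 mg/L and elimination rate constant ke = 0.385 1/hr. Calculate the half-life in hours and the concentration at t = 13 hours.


t_half = ln(2) / ke = 0.693147 / 0.385 = 1.8 hr
C(t) = C0 * exp(-ke*t) = 422 * exp(-0.385*13)
C(13) = 2.829 mg/L


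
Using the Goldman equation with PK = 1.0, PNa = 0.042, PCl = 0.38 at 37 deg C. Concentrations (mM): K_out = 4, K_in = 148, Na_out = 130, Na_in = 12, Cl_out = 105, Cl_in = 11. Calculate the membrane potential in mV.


Vm = (RT/F)*ln((PK*Ko + PNa*Nao + PCl*Cli)/(PK*Ki + PNa*Nai + PCl*Clo))
Numer = 13.64, Denom = 188.404
Vm = -70.17 mV


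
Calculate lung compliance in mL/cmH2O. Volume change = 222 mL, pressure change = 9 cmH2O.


C = dV / dP
C = 222 / 9
C = 24.67 mL/cmH2O


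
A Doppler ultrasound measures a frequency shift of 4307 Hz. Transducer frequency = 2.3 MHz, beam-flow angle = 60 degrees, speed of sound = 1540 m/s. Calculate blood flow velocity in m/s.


v = fd * c / (2 * f0 * cos(theta))
v = 4307 * 1540 / (2 * 2.3000e+06 * cos(60))
v = 2.884 m/s


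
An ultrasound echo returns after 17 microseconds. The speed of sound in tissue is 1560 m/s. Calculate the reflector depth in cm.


depth = c * t / 2
t = 17 us = 1.7000e-05 s
depth = 1560 * 1.7000e-05 / 2
depth = 0.01326 m = 1.326 cm


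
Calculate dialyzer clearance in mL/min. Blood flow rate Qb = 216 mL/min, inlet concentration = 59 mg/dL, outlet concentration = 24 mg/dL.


K = Qb * (Cb_in - Cb_out) / Cb_in
K = 216 * (59 - 24) / 59
K = 128.1 mL/min


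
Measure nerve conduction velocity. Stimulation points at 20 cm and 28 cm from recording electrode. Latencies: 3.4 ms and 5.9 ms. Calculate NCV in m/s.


Distance = (28 - 20) / 100 = 0.08 m
dt = (5.9 - 3.4) / 1000 = 0.0025 s
NCV = dist / dt = 32 m/s


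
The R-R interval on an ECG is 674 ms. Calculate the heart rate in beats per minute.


HR = 60 / RR_interval(s)
RR = 674 ms = 0.674 s
HR = 60 / 0.674 = 89.02 bpm


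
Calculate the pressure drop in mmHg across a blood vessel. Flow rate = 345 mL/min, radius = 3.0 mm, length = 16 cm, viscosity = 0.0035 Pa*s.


dP = 8*mu*L*Q / (pi*r^4)
Q = 345 mL/min = 5.75e-06 m^3/s
dP = 101.23 Pa = 101.23 / 133.322 mmHg = 0.7593 mmHg


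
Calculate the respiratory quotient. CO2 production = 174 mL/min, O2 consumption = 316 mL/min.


RQ = VCO2 / VO2
RQ = 174 / 316
RQ = 0.5506


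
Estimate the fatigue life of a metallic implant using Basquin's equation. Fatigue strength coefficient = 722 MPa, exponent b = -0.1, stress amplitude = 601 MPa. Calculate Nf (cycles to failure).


sigma_a = sigma_f' * (2Nf)^b
2Nf = (sigma_a/sigma_f')^(1/b)
2Nf = (601/722)^(1/-0.1)
2Nf = 6.2607629
Nf = 3.13


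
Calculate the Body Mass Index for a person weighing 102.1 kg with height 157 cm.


BMI = weight / height^2
height = 157 cm = 1.57 m
BMI = 102.1 / 1.57^2
BMI = 41.42 kg/m^2


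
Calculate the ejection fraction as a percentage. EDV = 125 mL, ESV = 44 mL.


SV = EDV - ESV = 125 - 44 = 81 mL
EF = SV/EDV * 100 = 81/125 * 100
EF = 64.8%


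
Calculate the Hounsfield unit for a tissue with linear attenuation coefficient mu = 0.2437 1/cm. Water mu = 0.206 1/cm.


HU = ((mu_tissue - mu_water) / mu_water) * 1000
HU = ((0.2437 - 0.206) / 0.206) * 1000
HU = 183


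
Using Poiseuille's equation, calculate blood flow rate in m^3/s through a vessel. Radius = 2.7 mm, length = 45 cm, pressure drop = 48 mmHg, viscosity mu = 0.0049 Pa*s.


Q = pi*r^4*dP / (8*mu*L)
r = 0.0027 m, L = 0.45 m
dP = 48 mmHg = 6399.456 Pa
Q = 6.0569e-05 m^3/s


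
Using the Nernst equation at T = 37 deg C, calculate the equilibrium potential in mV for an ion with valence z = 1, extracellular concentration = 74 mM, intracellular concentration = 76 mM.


E = (RT/(zF)) * ln(C_out/C_in)
T = 37 + 273.15 = 310.15 K
E = (8.314 * 310.15 / (1 * 96485)) * ln(74/76)
E = -0.7127 mV


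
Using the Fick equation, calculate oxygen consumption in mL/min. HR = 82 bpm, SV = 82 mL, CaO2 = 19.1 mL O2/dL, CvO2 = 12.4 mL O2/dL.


CO = HR*SV = 82*82/1000 = 6.724 L/min
a-v O2 diff = 19.1 - 12.4 = 6.7 mL/dL
VO2 = CO * (CaO2-CvO2) * 10 dL/L
VO2 = 6.724 * 6.7 * 10
VO2 = 450.5 mL/min


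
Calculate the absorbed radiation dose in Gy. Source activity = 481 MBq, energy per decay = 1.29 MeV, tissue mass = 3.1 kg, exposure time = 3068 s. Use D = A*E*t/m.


A = 481 MBq = 4.8100e+08 Bq
E = 1.29 MeV = 2.06658e-13 J
D = A*E*t/m = 4.8100e+08*2.06658e-13*3068/3.1
D = 0.09838 Gy


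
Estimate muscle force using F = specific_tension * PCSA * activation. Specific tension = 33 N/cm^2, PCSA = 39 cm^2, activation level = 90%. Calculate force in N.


F = sigma * PCSA * activation
F = 33 * 39 * 0.9
F = 1158 N


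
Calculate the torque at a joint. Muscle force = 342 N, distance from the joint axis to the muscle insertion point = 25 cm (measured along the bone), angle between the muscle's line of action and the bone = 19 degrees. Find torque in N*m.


Torque = F * d * sin(theta)   (moment arm = d*sin(theta))
d = 25 cm = 0.25 m
Torque = 342 * 0.25 * sin(19)
Torque = 27.84 N*m


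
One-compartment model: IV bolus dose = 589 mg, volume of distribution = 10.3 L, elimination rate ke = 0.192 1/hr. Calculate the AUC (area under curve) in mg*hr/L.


C0 = Dose/Vd = 589/10.3 = 57.1845 mg/L
AUC = C0/ke = 57.1845/0.192
AUC = 297.8 mg*hr/L


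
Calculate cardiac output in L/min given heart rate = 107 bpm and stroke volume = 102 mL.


CO = HR * SV
CO = 107 * 102 / 1000
CO = 10.91 L/min


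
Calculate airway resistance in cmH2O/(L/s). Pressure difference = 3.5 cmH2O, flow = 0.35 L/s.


R = dP / flow
R = 3.5 / 0.35
R = 10 cmH2O/(L/s)


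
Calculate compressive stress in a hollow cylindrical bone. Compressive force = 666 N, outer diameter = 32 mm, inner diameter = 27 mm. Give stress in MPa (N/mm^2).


A = pi*(r_o^2 - r_i^2)
r_o = 16 mm, r_i = 13.5 mm
A = 231.692 mm^2
sigma = F/A = 666 / 231.692
sigma = 2.875 MPa


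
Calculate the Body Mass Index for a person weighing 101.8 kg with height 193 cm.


BMI = weight / height^2
height = 193 cm = 1.93 m
BMI = 101.8 / 1.93^2
BMI = 27.33 kg/m^2


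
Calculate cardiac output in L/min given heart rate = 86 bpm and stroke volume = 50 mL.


CO = HR * SV
CO = 86 * 50 / 1000
CO = 4.3 L/min


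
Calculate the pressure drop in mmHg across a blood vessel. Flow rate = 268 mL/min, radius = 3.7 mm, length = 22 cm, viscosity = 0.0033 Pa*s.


dP = 8*mu*L*Q / (pi*r^4)
Q = 268 mL/min = 4.46667e-06 m^3/s
dP = 44.0609 Pa = 44.0609 / 133.322 mmHg = 0.3305 mmHg


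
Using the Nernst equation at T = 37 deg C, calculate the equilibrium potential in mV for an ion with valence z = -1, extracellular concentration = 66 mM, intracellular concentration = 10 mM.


E = (RT/(zF)) * ln(C_out/C_in)
T = 37 + 273.15 = 310.15 K
E = (8.314 * 310.15 / (-1 * 96485)) * ln(66/10)
E = -50.43 mV


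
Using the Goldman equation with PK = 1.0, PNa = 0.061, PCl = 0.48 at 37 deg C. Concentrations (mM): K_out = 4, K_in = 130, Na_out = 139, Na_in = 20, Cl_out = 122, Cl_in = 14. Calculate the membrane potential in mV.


Vm = (RT/F)*ln((PK*Ko + PNa*Nao + PCl*Cli)/(PK*Ki + PNa*Nai + PCl*Clo))
Numer = 19.199, Denom = 189.78
Vm = -61.23 mV


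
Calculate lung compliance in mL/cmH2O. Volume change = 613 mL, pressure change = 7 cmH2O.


C = dV / dP
C = 613 / 7
C = 87.57 mL/cmH2O


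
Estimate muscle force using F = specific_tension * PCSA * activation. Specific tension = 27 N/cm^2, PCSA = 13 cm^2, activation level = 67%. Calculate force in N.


F = sigma * PCSA * activation
F = 27 * 13 * 0.67
F = 235.2 N


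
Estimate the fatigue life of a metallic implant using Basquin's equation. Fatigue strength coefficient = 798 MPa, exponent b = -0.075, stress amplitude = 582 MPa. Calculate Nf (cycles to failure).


sigma_a = sigma_f' * (2Nf)^b
2Nf = (sigma_a/sigma_f')^(1/b)
2Nf = (582/798)^(1/-0.075)
2Nf = 67.256163
Nf = 33.63


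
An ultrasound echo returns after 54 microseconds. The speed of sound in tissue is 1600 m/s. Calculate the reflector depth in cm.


depth = c * t / 2
t = 54 us = 5.4000e-05 s
depth = 1600 * 5.4000e-05 / 2
depth = 0.0432 m = 4.32 cm


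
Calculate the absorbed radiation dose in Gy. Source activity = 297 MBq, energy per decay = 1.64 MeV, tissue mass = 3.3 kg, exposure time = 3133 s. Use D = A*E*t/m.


A = 297 MBq = 2.9700e+08 Bq
E = 1.64 MeV = 2.62728e-13 J
D = A*E*t/m = 2.9700e+08*2.62728e-13*3133/3.3
D = 0.07408 Gy


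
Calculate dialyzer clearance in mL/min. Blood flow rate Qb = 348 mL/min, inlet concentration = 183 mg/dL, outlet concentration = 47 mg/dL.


K = Qb * (Cb_in - Cb_out) / Cb_in
K = 348 * (183 - 47) / 183
K = 258.6 mL/min


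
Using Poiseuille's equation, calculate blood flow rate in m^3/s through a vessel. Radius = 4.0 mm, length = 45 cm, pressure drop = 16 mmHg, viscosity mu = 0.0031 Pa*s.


Q = pi*r^4*dP / (8*mu*L)
r = 0.004 m, L = 0.45 m
dP = 16 mmHg = 2133.152 Pa
Q = 1.5373e-04 m^3/s


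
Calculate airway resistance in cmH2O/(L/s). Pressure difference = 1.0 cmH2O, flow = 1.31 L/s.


R = dP / flow
R = 1.0 / 1.31
R = 0.7634 cmH2O/(L/s)


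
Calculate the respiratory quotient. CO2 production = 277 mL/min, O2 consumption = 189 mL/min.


RQ = VCO2 / VO2
RQ = 277 / 189
RQ = 1.466


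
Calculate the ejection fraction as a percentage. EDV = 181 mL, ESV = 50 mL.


SV = EDV - ESV = 181 - 50 = 131 mL
EF = SV/EDV * 100 = 131/181 * 100
EF = 72.38%


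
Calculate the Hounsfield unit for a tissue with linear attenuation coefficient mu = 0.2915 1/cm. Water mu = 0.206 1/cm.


HU = ((mu_tissue - mu_water) / mu_water) * 1000
HU = ((0.2915 - 0.206) / 0.206) * 1000
HU = 415


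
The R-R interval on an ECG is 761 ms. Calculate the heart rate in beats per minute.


HR = 60 / RR_interval(s)
RR = 761 ms = 0.761 s
HR = 60 / 0.761 = 78.84 bpm


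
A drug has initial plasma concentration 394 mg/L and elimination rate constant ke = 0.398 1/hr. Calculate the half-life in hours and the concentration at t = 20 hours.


t_half = ln(2) / ke = 0.693147 / 0.398 = 1.742 hr
C(t) = C0 * exp(-ke*t) = 394 * exp(-0.398*20)
C(20) = 0.1376 mg/L


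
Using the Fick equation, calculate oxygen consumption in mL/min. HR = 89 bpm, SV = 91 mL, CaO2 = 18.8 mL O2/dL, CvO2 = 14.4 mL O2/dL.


CO = HR*SV = 89*91/1000 = 8.099 L/min
a-v O2 diff = 18.8 - 14.4 = 4.4 mL/dL
VO2 = CO * (CaO2-CvO2) * 10 dL/L
VO2 = 8.099 * 4.4 * 10
VO2 = 356.4 mL/min


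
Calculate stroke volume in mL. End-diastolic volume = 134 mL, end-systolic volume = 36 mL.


SV = EDV - ESV
SV = 134 - 36
SV = 98 mL


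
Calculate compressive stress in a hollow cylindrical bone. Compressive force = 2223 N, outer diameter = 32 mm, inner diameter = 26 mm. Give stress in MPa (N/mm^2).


A = pi*(r_o^2 - r_i^2)
r_o = 16 mm, r_i = 13 mm
A = 273.319 mm^2
sigma = F/A = 2223 / 273.319
sigma = 8.133 MPa


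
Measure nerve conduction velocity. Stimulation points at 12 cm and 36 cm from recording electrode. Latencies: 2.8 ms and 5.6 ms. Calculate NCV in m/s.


Distance = (36 - 12) / 100 = 0.24 m
dt = (5.6 - 2.8) / 1000 = 0.0028 s
NCV = dist / dt = 85.71 m/s


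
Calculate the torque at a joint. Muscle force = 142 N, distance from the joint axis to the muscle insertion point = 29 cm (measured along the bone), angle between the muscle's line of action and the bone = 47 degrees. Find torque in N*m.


Torque = F * d * sin(theta)   (moment arm = d*sin(theta))
d = 29 cm = 0.29 m
Torque = 142 * 0.29 * sin(47)
Torque = 30.12 N*m


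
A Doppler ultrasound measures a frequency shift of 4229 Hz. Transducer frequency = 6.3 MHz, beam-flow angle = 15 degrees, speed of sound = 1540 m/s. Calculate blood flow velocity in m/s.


v = fd * c / (2 * f0 * cos(theta))
v = 4229 * 1540 / (2 * 6.3000e+06 * cos(15))
v = 0.5351 m/s


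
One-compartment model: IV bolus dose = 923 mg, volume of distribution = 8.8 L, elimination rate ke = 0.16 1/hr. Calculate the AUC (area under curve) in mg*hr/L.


C0 = Dose/Vd = 923/8.8 = 104.886 mg/L
AUC = C0/ke = 104.886/0.16
AUC = 655.5 mg*hr/L


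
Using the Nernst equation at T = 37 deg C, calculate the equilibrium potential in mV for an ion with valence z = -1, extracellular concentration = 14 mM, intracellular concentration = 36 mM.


E = (RT/(zF)) * ln(C_out/C_in)
T = 37 + 273.15 = 310.15 K
E = (8.314 * 310.15 / (-1 * 96485)) * ln(14/36)
E = 25.24 mV


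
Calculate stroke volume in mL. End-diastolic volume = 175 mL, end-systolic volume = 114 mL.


SV = EDV - ESV
SV = 175 - 114
SV = 61 mL


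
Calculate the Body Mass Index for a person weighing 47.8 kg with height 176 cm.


BMI = weight / height^2
height = 176 cm = 1.76 m
BMI = 47.8 / 1.76^2
BMI = 15.43 kg/m^2


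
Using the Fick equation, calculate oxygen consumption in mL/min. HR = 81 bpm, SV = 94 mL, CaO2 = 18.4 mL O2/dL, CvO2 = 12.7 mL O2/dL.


CO = HR*SV = 81*94/1000 = 7.614 L/min
a-v O2 diff = 18.4 - 12.7 = 5.7 mL/dL
VO2 = CO * (CaO2-CvO2) * 10 dL/L
VO2 = 7.614 * 5.7 * 10
VO2 = 434 mL/min
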